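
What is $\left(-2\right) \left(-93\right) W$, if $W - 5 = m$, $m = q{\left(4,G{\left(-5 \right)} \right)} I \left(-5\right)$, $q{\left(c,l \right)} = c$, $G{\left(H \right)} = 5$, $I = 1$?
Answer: $-2790$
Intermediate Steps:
$m = -20$ ($m = 4 \cdot 1 \left(-5\right) = 4 \left(-5\right) = -20$)
$W = -15$ ($W = 5 - 20 = -15$)
$\left(-2\right) \left(-93\right) W = \left(-2\right) \left(-93\right) \left(-15\right) = 186 \left(-15\right) = -2790$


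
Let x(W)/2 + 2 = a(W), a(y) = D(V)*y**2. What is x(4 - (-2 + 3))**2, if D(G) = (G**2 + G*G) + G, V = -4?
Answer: 250000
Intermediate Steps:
D(G) = G + 2*G**2 (D(G) = (G**2 + G**2) + G = 2*G**2 + G = G + 2*G**2)
a(y) = 28*y**2 (a(y) = (-4*(1 + 2*(-4)))*y**2 = (-4*(1 - 8))*y**2 = (-4*(-7))*y**2 = 28*y**2)
x(W) = -4 + 56*W**2 (x(W) = -4 + 2*(28*W**2) = -4 + 56*W**2)
x(4 - (-2 + 3))**2 = (-4 + 56*(4 - (-2 + 3))**2)**2 = (-4 + 56*(4 - 1)**2)**2 = (-4 + 56*3**2)**2 = (-4 + 56*9)**2 = (-4 + 504)**2 = 500**2 = 250000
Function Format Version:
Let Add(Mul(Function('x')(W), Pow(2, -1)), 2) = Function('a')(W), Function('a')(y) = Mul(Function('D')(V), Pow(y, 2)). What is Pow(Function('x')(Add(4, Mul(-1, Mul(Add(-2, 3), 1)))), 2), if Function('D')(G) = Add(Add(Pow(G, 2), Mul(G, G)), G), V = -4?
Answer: 250000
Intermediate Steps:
Function('D')(G) = Add(G, Mul(2, Pow(G, 2))) (Function('D')(G) = Add(Add(Pow(G, 2), Pow(G, 2)), G) = Add(Mul(2, Pow(G, 2)), G) = Add(G, Mul(2, Pow(G, 2))))
Function('a')(y) = Mul(28, Pow(y, 2)) (Function('a')(y) = Mul(Mul(-4, Add(1, Mul(2, -4))), Pow(y, 2)) = Mul(Mul(-4, Add(1, -8)), Pow(y, 2)) = Mul(Mul(-4, -7), Pow(y, 2)) = Mul(28, Pow(y, 2)))
Function('x')(W) = Add(-4, Mul(56, Pow(W, 2))) (Function('x')(W) = Add(-4, Mul(2, Mul(28, Pow(W, 2)))) = Add(-4, Mul(56, Pow(W, 2))))
Pow(Function('x')(Add(4, Mul(-1, Mul(Add(-2, 3), 1)))), 2) = Pow(Add(-4, Mul(56, Pow(Add(4, Mul(-1, Mul(Add(-2, 3), 1))), 2))), 2) = Pow(Add(-4, Mul(56, Pow(Add(4, Mul(-1, Mul(1, 1))), 2))), 2) = Pow(Add(-4, Mul(56, Pow(Add(4, Mul(-1, 1)), 2))), 2) = Pow(Add(-4, Mul(56, Pow(Add(4, -1), 2))), 2) = Pow(Add(-4, Mul(56, Pow(3, 2))), 2) = Pow(Add(-4, Mul(56, 9)), 2) = Pow(Add(-4, 504), 2) = Pow(500, 2) = 250000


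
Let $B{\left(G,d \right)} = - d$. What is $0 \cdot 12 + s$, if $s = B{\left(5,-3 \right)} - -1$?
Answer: $4$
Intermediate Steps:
$s = 4$ ($s = \left(-1\right) \left(-3\right) - -1 = 3 + 1 = 4$)
$0 \cdot 12 + s = 0 \cdot 12 + 4 = 0 + 4 = 4$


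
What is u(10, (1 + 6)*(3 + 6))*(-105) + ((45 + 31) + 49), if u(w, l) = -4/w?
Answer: 167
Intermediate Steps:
u(10, (1 + 6)*(3 + 6))*(-105) + ((45 + 31) + 49) = -4/10*(-105) + ((45 + 31) + 49) = -4*⅒*(-105) + (76 + 49) = -⅖*(-105) + 125 = 42 + 125 = 167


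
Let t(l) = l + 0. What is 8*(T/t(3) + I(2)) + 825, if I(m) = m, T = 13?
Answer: 2627/3 ≈ 875.67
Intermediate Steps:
t(l) = l
8*(T/t(3) + I(2)) + 825 = 8*(13/3 + 2) + 825 = 8*(19/3) + 825 = 152/3 + 825 = 2627/3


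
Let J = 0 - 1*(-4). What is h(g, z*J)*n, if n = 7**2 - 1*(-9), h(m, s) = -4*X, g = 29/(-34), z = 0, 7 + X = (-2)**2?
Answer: 696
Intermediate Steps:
X = -3 (X = -7 + (-2)**2 = -7 + 4 = -3)
J = 4 (J = 0 + 4 = 4)
g = -29/34 (g = 29*(-1/34) = -29/34 ≈ -0.85294)
h(m, s) = 12 (h(m, s) = -4*(-3) = 12)
n = 58 (n = 49 + 9 = 58)
h(g, z*J)*n = 12*58 = 696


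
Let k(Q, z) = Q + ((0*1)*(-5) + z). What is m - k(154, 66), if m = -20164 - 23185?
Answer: -43569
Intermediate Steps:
m = -43349
k(Q, z) = Q + z (k(Q, z) = Q + (0*(-5) + z) = Q + (0 + z) = Q + z)
m - k(154, 66) = -43349 - (154 + 66) = -43349 - 1*220 = -43349 - 220 = -43569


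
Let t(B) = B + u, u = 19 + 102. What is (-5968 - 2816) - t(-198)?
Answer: -8707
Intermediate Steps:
u = 121
t(B) = 121 + B (t(B) = B + 121 = 121 + B)
(-5968 - 2816) - t(-198) = (-5968 - 2816) - (121 - 198) = -8784 - 1*(-77) = -8784 + 77 = -8707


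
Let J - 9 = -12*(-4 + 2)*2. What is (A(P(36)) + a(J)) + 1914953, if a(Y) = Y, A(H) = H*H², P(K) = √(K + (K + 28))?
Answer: 1916010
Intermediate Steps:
J = 57 (J = 9 - 12*(-4 + 2)*2 = 9 - 12*(-2)*2 = 9 + 24*2 = 9 + 48 = 57)
P(K) = √(28 + 2*K) (P(K) = √(K + (28 + K)) = √(28 + 2*K))
A(H) = H³
(A(P(36)) + a(J)) + 1914953 = ((√(28 + 2*36))³ + 57) + 1914953 = ((√(28 + 72))³ + 57) + 1914953 = ((√100)³ + 57) + 1914953 = (10³ + 57) + 1914953 = (1000 + 57) + 1914953 = 1057 + 1914953 = 1916010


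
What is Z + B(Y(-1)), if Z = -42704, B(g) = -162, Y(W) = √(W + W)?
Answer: -42866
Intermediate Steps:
Y(W) = √2*√W (Y(W) = √(2*W) = √2*√W)
Z + B(Y(-1)) = -42704 - 162 = -42866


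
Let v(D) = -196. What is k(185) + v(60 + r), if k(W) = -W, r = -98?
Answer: -381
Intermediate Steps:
k(185) + v(60 + r) = -1*185 - 196 = -185 - 196 = -381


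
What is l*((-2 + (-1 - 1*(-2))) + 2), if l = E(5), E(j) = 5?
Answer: 5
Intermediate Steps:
l = 5
l*((-2 + (-1 - 1*(-2))) + 2) = 5*((-2 + (-1 - 1*(-2))) + 2) = 5*((-2 + (-1 + 2)) + 2) = 5*((-2 + 1) + 2) = 5*(-1 + 2) = 5*1 = 5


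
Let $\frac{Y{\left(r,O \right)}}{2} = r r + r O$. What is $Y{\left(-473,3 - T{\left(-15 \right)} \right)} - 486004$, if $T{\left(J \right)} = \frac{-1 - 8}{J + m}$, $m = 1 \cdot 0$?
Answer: $- \frac{204082}{5} \approx -40816.0$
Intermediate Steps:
$m = 0$
$T{\left(J \right)} = - \frac{9}{J}$ ($T{\left(J \right)} = \frac{-1 - 8}{J + 0} = - \frac{9}{J}$)
$Y{\left(r,O \right)} = 2 r^{2} + 2 O r$ ($Y{\left(r,O \right)} = 2 \left(r r + r O\right) = 2 \left(r^{2} + O r\right) = 2 r^{2} + 2 O r$)
$Y{\left(-473,3 - T{\left(-15 \right)} \right)} - 486004 = 2 \left(-473\right) \left(\left(3 - - \frac{9}{-15}\right) - 473\right) - 486004 = 2 \left(-473\right) \left(\left(3 - \left(-9\right) \left(- \frac{1}{15}\right)\right) - 473\right) - 486004 = 2 \left(-473\right) \left(\left(3 - \frac{3}{5}\right) - 473\right) - 486004 = 2 \left(-473\right) \left(\frac{12}{5} - 473\right) - 486004 = 2 \left(-473\right) \left(- \frac{2353}{5}\right) - 486004 = \frac{2225938}{5} - 486004 = - \frac{204082}{5}$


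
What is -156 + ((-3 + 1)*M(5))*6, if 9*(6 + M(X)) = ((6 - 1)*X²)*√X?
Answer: -84 - 500*√5/3 ≈ -456.68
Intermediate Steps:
M(X) = -6 + 5*X^(5/2)/9 (M(X) = -6 + (((6 - 1)*X²)*√X)/9 = -6 + ((5*X²)*√X)/9 = -6 + (5*X^(5/2))/9 = -6 + 5*X^(5/2)/9)
-156 + ((-3 + 1)*M(5))*6 = -156 + ((-3 + 1)*(-6 + 5*5^(5/2)/9))*6 = -156 - 2*(-6 + 5*(25*√5)/9)*6 = -156 - 2*(-6 + 125*√5/9)*6 = -156 + (12 - 250*√5/9)*6 = -156 + (72 - 500*√5/3) = -84 - 500*√5/3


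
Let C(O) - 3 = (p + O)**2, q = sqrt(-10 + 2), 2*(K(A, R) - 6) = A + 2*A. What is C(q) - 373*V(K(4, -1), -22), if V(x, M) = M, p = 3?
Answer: 8210 + 12*I*sqrt(2) ≈ 8210.0 + 16.971*I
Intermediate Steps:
K(A, R) = 6 + 3*A/2 (K(A, R) = 6 + (A + 2*A)/2 = 6 + (3*A)/2 = 6 + 3*A/2)
q = 2*I*sqrt(2) (q = sqrt(-8) = 2*I*sqrt(2) ≈ 2.8284*I)
C(O) = 3 + (3 + O)**2
C(q) - 373*V(K(4, -1), -22) = (3 + (3 + 2*I*sqrt(2))**2) - 373*(-22) = (3 + (3 + 2*I*sqrt(2))**2) + 8206 = 8209 + (3 + 2*I*sqrt(2))**2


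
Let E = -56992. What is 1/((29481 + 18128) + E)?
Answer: -1/9383 ≈ -0.00010658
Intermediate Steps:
1/((29481 + 18128) + E) = 1/((29481 + 18128) - 56992) = 1/(47609 - 56992) = 1/(-9383) = -1/9383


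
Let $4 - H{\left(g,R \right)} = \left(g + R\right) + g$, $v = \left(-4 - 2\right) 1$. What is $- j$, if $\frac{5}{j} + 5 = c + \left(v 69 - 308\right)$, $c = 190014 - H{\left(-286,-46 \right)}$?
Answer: $- \frac{1}{37733} \approx -2.6502 \cdot 10^{-5}$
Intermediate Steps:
$v = -6$ ($v = \left(-6\right) 1 = -6$)
$H{\left(g,R \right)} = 4 - R - 2 g$ ($H{\left(g,R \right)} = 4 - \left(\left(g + R\right) + g\right) = 4 - \left(\left(R + g\right) + g\right) = 4 - \left(R + 2 g\right) = 4 - R - 2 g$)
$c = 189392$ ($c = 190014 - \left(4 - -46 - -572\right) = 190014 - \left(4 + 46 + 572\right) = 190014 - 622 = 189392$)
$j = \frac{1}{37733}$ ($j = \frac{5}{-5 + \left(189392 - 722\right)} = \frac{5}{-5 + 188670} = \frac{5}{188665} = 5 \cdot \frac{1}{188665} = \frac{1}{37733} \approx 2.6502 \cdot 10^{-5}$)
$- j = \left(-1\right) \frac{1}{37733} = - \frac{1}{37733}$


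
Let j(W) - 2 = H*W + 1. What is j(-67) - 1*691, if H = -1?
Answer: -621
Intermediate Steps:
j(W) = 3 - W (j(W) = 2 + (-W + 1) = 2 + (1 - W) = 3 - W)
j(-67) - 1*691 = (3 - 1*(-67)) - 1*691 = (3 + 67) - 691 = 70 - 691 = -621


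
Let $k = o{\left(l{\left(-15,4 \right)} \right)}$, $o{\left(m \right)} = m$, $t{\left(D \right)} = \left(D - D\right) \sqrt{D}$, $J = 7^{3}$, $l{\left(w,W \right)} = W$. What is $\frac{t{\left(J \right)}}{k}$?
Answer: $0$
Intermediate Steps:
$J = 343$
$t{\left(D \right)} = 0$ ($t{\left(D \right)} = 0 \sqrt{D} = 0$)
$k = 4$
$\frac{t{\left(J \right)}}{k} = \frac{0}{4} = 0 \cdot \frac{1}{4} = 0$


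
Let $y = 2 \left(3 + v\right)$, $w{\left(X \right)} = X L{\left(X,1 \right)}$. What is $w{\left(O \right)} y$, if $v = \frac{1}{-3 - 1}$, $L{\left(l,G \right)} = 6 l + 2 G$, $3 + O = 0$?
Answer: $264$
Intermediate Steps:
$O = -3$ ($O = -3 + 0 = -3$)
$L{\left(l,G \right)} = 2 G + 6 l$
$v = - \frac{1}{4}$ ($v = \frac{1}{-4} = - \frac{1}{4} \approx -0.25$)
$w{\left(X \right)} = X \left(2 + 6 X\right)$ ($w{\left(X \right)} = X \left(2 \cdot 1 + 6 X\right) = X \left(2 + 6 X\right)$)
$y = \frac{11}{2}$ ($y = 2 \left(3 - \frac{1}{4}\right) = 2 \cdot \frac{11}{4} = \frac{11}{2} \approx 5.5$)
$w{\left(O \right)} y = 2 \left(-3\right) \left(1 + 3 \left(-3\right)\right) \frac{11}{2} = 2 \left(-3\right) \left(1 - 9\right) \frac{11}{2} = 2 \left(-3\right) \left(-8\right) \frac{11}{2} = 48 \cdot \frac{11}{2} = 264$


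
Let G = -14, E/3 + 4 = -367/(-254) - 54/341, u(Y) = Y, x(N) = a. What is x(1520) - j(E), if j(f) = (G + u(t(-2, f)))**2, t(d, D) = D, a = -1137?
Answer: -12207219004693/7501984996 ≈ -1627.2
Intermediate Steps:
x(N) = -1137
E = -705075/86614 (E = -12 + 3*(-367/(-254) - 54/341) = -12 + 3*(-367*(-1/254) - 54*1/341) = -12 + 3*(367/254 - 54/341) = -12 + 3*(111431/86614) = -12 + 334293/86614 = -705075/86614 ≈ -8.1404)
j(f) = (-14 + f)**2
x(1520) - j(E) = -1137 - (-14 - 705075/86614)**2 = -1137 - (-1917671/86614)**2 = -1137 - 1*3677462064241/7501984996 = -1137 - 3677462064241/7501984996 = -12207219004693/7501984996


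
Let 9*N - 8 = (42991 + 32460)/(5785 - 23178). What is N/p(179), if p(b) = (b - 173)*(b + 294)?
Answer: 2359/16453778 ≈ 0.00014337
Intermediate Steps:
p(b) = (-173 + b)*(294 + b)
N = 7077/17393 (N = 8/9 + ((42991 + 32460)/(5785 - 23178))/9 = 8/9 + (75451/(-17393))/9 = 8/9 + (75451*(-1/17393))/9 = 8/9 + (1/9)*(-75451/17393) = 8/9 - 75451/156537 = 7077/17393 ≈ 0.40689)
N/p(179) = 7077/(17393*(-50862 + 179**2 + 121*179)) = 7077/(17393*(-50862 + 32041 + 21659)) = (7077/17393)/2838 = (7077/17393)*(1/2838) = 2359/16453778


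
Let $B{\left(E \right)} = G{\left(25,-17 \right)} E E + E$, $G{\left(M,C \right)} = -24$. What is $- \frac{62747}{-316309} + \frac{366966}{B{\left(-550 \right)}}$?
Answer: $\frac{169751541178}{1148288654975} \approx 0.14783$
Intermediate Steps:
$B{\left(E \right)} = E - 24 E^{2}$ ($B{\left(E \right)} = - 24 E E + E = - 24 E^{2} + E = E - 24 E^{2}$)
$- \frac{62747}{-316309} + \frac{366966}{B{\left(-550 \right)}} = - \frac{62747}{-316309} + \frac{366966}{\left(-550\right) \left(1 - -13200\right)} = \left(-62747\right) \left(- \frac{1}{316309}\right) + \frac{366966}{\left(-550\right) \left(1 + 13200\right)} = \frac{62747}{316309} + \frac{366966}{\left(-550\right) 13201} = \frac{62747}{316309} + \frac{366966}{-7260550} = \frac{62747}{316309} + 366966 \left(- \frac{1}{7260550}\right) = \frac{62747}{316309} - \frac{183483}{3630275} = \frac{169751541178}{1148288654975}$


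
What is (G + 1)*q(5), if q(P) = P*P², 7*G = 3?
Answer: 1250/7 ≈ 178.57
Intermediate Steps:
G = 3/7 (G = (⅐)*3 = 3/7 ≈ 0.42857)
q(P) = P³
(G + 1)*q(5) = (3/7 + 1)*5³ = (10/7)*125 = 1250/7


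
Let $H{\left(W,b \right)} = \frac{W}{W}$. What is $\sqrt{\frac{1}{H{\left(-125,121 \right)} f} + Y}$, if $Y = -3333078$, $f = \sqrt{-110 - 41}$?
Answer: $\frac{\sqrt{-75997511478 - 151 i \sqrt{151}}}{151} \approx 2.2287 \cdot 10^{-5} - 1825.7 i$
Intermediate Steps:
$H{\left(W,b \right)} = 1$
$f = i \sqrt{151}$ ($f = \sqrt{-151} = i \sqrt{151} \approx 12.288 i$)
$\sqrt{\frac{1}{H{\left(-125,121 \right)} f} + Y} = \sqrt{\frac{1}{1 i \sqrt{151}} - 3333078} = \sqrt{\frac{1}{i \sqrt{151}} - 3333078} = \sqrt{- \frac{i \sqrt{151}}{151} - 3333078} = \sqrt{-3333078 - \frac{i \sqrt{151}}{151}}$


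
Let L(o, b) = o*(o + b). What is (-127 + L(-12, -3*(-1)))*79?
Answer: -1501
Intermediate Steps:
L(o, b) = o*(b + o)
(-127 + L(-12, -3*(-1)))*79 = (-127 - 12*(-3*(-1) - 12))*79 = (-127 - 12*(3 - 12))*79 = (-127 - 12*(-9))*79 = (-127 + 108)*79 = -19*79 = -1501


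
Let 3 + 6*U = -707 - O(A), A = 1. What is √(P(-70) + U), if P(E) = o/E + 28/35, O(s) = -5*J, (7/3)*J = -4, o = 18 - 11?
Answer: I*√5250630/210 ≈ 10.912*I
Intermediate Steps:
o = 7
J = -12/7 (J = (3/7)*(-4) = -12/7 ≈ -1.7143)
O(s) = 60/7 (O(s) = -5*(-12/7) = 60/7)
U = -2515/21 (U = -½ + (-707 - 1*60/7)/6 = -½ + (-707 - 60/7)/6 = -½ + (⅙)*(-5009/7) = -½ - 5009/42 = -2515/21 ≈ -119.76)
P(E) = ⅘ + 7/E (P(E) = 7/E + 28/35 = 7/E + 28*(1/35) = 7/E + ⅘ = ⅘ + 7/E)
√(P(-70) + U) = √((⅘ + 7/(-70)) - 2515/21) = √((⅘ + 7*(-1/70)) - 2515/21) = √((⅘ - ⅒) - 2515/21) = √(7/10 - 2515/21) = √(-25003/210) = I*√5250630/210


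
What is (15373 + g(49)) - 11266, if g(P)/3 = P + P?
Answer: 4401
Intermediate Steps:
g(P) = 6*P (g(P) = 3*(P + P) = 3*(2*P) = 6*P)
(15373 + g(49)) - 11266 = (15373 + 6*49) - 11266 = (15373 + 294) - 11266 = 15667 - 11266 = 4401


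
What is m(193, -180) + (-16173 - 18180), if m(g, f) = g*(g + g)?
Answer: 40145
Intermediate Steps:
m(g, f) = 2*g² (m(g, f) = g*(2*g) = 2*g²)
m(193, -180) + (-16173 - 18180) = 2*193² + (-16173 - 18180) = 2*37249 - 34353 = 74498 - 34353 = 40145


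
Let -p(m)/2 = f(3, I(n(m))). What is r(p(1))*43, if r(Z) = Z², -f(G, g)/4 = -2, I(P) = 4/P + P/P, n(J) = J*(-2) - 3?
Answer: 11008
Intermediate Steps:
n(J) = -3 - 2*J (n(J) = -2*J - 3 = -3 - 2*J)
I(P) = 1 + 4/P (I(P) = 4/P + 1 = 1 + 4/P)
f(G, g) = 8 (f(G, g) = -4*(-2) = 8)
p(m) = -16 (p(m) = -2*8 = -16)
r(p(1))*43 = (-16)²*43 = 256*43 = 11008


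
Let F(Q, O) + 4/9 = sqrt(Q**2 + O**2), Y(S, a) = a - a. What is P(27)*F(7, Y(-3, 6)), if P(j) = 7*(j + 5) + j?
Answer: 14809/9 ≈ 1645.4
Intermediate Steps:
Y(S, a) = 0
F(Q, O) = -4/9 + sqrt(O**2 + Q**2) (F(Q, O) = -4/9 + sqrt(Q**2 + O**2) = -4/9 + sqrt(O**2 + Q**2))
P(j) = 35 + 8*j (P(j) = 7*(5 + j) + j = (35 + 7*j) + j = 35 + 8*j)
P(27)*F(7, Y(-3, 6)) = (35 + 8*27)*(-4/9 + sqrt(0**2 + 7**2)) = (35 + 216)*(-4/9 + sqrt(0 + 49)) = 251*(-4/9 + sqrt(49)) = 251*(-4/9 + 7) = 251*(59/9) = 14809/9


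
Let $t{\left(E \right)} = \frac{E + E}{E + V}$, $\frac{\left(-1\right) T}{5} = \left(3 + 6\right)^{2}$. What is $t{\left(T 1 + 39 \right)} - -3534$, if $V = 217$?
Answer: $\frac{527298}{149} \approx 3538.9$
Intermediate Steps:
$T = -405$ ($T = - 5 \left(3 + 6\right)^{2} = - 5 \cdot 9^{2} = \left(-5\right) 81 = -405$)
$t{\left(E \right)} = \frac{2 E}{217 + E}$ ($t{\left(E \right)} = \frac{E + E}{E + 217} = \frac{2 E}{217 + E}$)
$t{\left(T 1 + 39 \right)} - -3534 = \frac{2 \left(\left(-405\right) 1 + 39\right)}{217 + \left(\left(-405\right) 1 + 39\right)} - -3534 = \frac{2 \left(-405 + 39\right)}{217 + \left(-405 + 39\right)} + 3534 = 2 \left(-366\right) \frac{1}{217 - 366} + 3534 = 2 \left(-366\right) \frac{1}{-149} + 3534 = 2 \left(-366\right) \left(- \frac{1}{149}\right) + 3534 = \frac{732}{149} + 3534 = \frac{527298}{149}$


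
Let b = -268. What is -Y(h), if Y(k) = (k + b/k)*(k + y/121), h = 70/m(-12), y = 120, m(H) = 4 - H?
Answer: 16548153/54208 ≈ 305.27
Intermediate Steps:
h = 35/8 (h = 70/(4 - 1*(-12)) = 70/(4 + 12) = 70/16 = 70*(1/16) = 35/8 ≈ 4.3750)
Y(k) = (120/121 + k)*(k - 268/k) (Y(k) = (k - 268/k)*(k + 120/121) = (k - 268/k)*(120/121 + k) = (120/121 + k)*(k - 268/k))
-Y(h) = -(-268 + (35/8)² - 32160/(121*35/8) + (120/121)*(35/8)) = -(-268 + 1225/64 - 32160/121*8/35 + 525/121) = -(-268 + 1225/64 - 51456/847 + 525/121) = -1*(-16548153/54208) = 16548153/54208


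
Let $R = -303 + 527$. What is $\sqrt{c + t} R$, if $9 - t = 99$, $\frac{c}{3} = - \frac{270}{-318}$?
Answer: $\frac{672 i \sqrt{27295}}{53} \approx 2094.8 i$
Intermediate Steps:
$R = 224$
$c = \frac{135}{53}$ ($c = 3 \left(- \frac{270}{-318}\right) = 3 \left(\left(-270\right) \left(- \frac{1}{318}\right)\right) = 3 \cdot \frac{45}{53} = \frac{135}{53} \approx 2.5472$)
$t = -90$ ($t = 9 - 99 = -90$)
$\sqrt{c + t} R = \sqrt{\frac{135}{53} - 90} \cdot 224 = \sqrt{- \frac{4635}{53}} \cdot 224 = \frac{3 i \sqrt{27295}}{53} \cdot 224 = \frac{672 i \sqrt{27295}}{53}$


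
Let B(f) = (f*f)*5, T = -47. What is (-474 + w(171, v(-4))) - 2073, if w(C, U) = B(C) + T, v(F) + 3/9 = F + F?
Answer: 143611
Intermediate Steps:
B(f) = 5*f² (B(f) = f²*5 = 5*f²)
v(F) = -⅓ + 2*F (v(F) = -⅓ + (F + F) = -⅓ + 2*F)
w(C, U) = -47 + 5*C² (w(C, U) = 5*C² - 47 = -47 + 5*C²)
(-474 + w(171, v(-4))) - 2073 = (-474 + (-47 + 5*171²)) - 2073 = (-474 + (-47 + 5*29241)) - 2073 = (-474 + (-47 + 146205)) - 2073 = (-474 + 146158) - 2073 = 145684 - 2073 = 143611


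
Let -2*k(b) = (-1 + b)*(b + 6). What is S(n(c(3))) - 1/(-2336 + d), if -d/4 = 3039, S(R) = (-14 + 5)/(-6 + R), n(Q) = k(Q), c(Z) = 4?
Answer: 43483/101444 ≈ 0.42864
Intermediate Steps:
k(b) = -(-1 + b)*(6 + b)/2 (k(b) = -(-1 + b)*(b + 6)/2 = -(-1 + b)*(6 + b)/2)
n(Q) = 3 - 5*Q/2 - Q²/2
S(R) = -9/(-6 + R)
d = -12156 (d = -4*3039 = -12156)
S(n(c(3))) - 1/(-2336 + d) = -9/(-6 + (3 - 5/2*4 - ½*4²)) - 1/(-2336 - 12156) = -9/(-6 + (3 - 10 - ½*16)) - 1/(-14492) = -9/(-6 + (3 - 10 - 8)) - 1*(-1/14492) = -9/(-6 - 15) + 1/14492 = -9/(-21) + 1/14492 = -9*(-1/21) + 1/14492 = 3/7 + 1/14492 = 43483/101444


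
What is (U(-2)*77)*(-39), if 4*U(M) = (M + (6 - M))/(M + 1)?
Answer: 9009/2 ≈ 4504.5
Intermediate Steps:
U(M) = 3/(2*(1 + M)) (U(M) = ((M + (6 - M))/(M + 1))/4 = (6/(1 + M))/4 = 3/(2*(1 + M)))
(U(-2)*77)*(-39) = ((3/(2*(1 - 2)))*77)*(-39) = (((3/2)/(-1))*77)*(-39) = (((3/2)*(-1))*77)*(-39) = -3/2*77*(-39) = -231/2*(-39) = 9009/2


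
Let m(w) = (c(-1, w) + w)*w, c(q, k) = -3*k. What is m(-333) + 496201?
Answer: 274423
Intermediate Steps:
m(w) = -2*w**2 (m(w) = (-3*w + w)*w = (-2*w)*w = -2*w**2)
m(-333) + 496201 = -2*(-333)**2 + 496201 = -2*110889 + 496201 = -221778 + 496201 = 274423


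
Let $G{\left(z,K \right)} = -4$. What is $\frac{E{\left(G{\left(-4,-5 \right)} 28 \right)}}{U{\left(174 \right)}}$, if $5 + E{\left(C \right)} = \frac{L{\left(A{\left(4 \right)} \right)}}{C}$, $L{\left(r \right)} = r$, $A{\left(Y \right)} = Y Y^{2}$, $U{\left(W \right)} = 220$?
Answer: $- \frac{39}{1540} \approx -0.025325$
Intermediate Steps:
$A{\left(Y \right)} = Y^{3}$
$E{\left(C \right)} = -5 + \frac{64}{C}$ ($E{\left(C \right)} = -5 + \frac{4^{3}}{C} = -5 + \frac{64}{C}$)
$\frac{E{\left(G{\left(-4,-5 \right)} 28 \right)}}{U{\left(174 \right)}} = \frac{-5 + \frac{64}{\left(-4\right) 28}}{220} = \left(-5 + \frac{64}{-112}\right) \frac{1}{220} = \left(-5 + 64 \left(- \frac{1}{112}\right)\right) \frac{1}{220} = \left(-5 - \frac{4}{7}\right) \frac{1}{220} = \left(- \frac{39}{7}\right) \frac{1}{220} = - \frac{39}{1540}$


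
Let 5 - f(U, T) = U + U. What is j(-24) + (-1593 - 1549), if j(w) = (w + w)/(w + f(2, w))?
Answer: -72218/23 ≈ -3139.9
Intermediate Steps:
f(U, T) = 5 - 2*U (f(U, T) = 5 - (U + U) = 5 - 2*U)
j(w) = 2*w/(1 + w) (j(w) = (w + w)/(w + (5 - 2*2)) = (2*w)/(w + (5 - 4)) = (2*w)/(w + 1) = (2*w)/(1 + w) = 2*w/(1 + w))
j(-24) + (-1593 - 1549) = 2*(-24)/(1 - 24) + (-1593 - 1549) = 2*(-24)/(-23) - 3142 = 2*(-24)*(-1/23) - 3142 = 48/23 - 3142 = -72218/23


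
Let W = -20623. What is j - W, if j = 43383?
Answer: 64006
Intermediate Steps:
j - W = 43383 - 1*(-20623) = 43383 + 20623 = 64006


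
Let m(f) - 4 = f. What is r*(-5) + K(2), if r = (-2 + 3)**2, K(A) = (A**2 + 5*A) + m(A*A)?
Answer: 17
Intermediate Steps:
m(f) = 4 + f
K(A) = 4 + 2*A**2 + 5*A (K(A) = (A**2 + 5*A) + (4 + A*A) = (A**2 + 5*A) + (4 + A**2) = 4 + 2*A**2 + 5*A)
r = 1 (r = 1**2 = 1)
r*(-5) + K(2) = 1*(-5) + (4 + 2*2**2 + 5*2) = -5 + (4 + 2*4 + 10) = -5 + (4 + 8 + 10) = -5 + 22 = 17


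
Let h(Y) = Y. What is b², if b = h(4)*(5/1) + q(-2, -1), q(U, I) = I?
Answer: 361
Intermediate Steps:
b = 19 (b = 4*(5/1) - 1 = 4*(5*1) - 1 = 4*5 - 1 = 20 - 1 = 19)
b² = 19² = 361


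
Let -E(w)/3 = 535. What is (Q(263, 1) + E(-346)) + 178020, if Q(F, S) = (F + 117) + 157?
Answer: 176952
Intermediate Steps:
Q(F, S) = 274 + F (Q(F, S) = (117 + F) + 157 = 274 + F)
E(w) = -1605 (E(w) = -3*535 = -1605)
(Q(263, 1) + E(-346)) + 178020 = ((274 + 263) - 1605) + 178020 = (537 - 1605) + 178020 = -1068 + 178020 = 176952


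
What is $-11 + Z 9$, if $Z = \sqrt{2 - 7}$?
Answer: $-11 + 9 i \sqrt{5} \approx -11.0 + 20.125 i$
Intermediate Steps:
$Z = i \sqrt{5}$ ($Z = \sqrt{-5} = i \sqrt{5} \approx 2.2361 i$)
$-11 + Z 9 = -11 + i \sqrt{5} \cdot 9 = -11 + 9 i \sqrt{5}$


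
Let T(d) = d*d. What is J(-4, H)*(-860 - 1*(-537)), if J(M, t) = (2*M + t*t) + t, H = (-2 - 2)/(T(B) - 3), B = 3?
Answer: 23902/9 ≈ 2655.8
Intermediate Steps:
T(d) = d²
H = -⅔ (H = (-2 - 2)/(3² - 3) = -4/(9 - 3) = -4/6 = -4*⅙ = -⅔ ≈ -0.66667)
J(M, t) = t + t² + 2*M (J(M, t) = (2*M + t²) + t = (t² + 2*M) + t = t + t² + 2*M)
J(-4, H)*(-860 - 1*(-537)) = (-⅔ + (-⅔)² + 2*(-4))*(-860 - 1*(-537)) = (-⅔ + 4/9 - 8)*(-860 + 537) = -74/9*(-323) = 23902/9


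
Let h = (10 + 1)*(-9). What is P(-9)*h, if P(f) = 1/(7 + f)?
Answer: 99/2 ≈ 49.500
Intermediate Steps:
h = -99 (h = 11*(-9) = -99)
P(-9)*h = -99/(7 - 9) = -99/(-2) = -1/2*(-99) = 99/2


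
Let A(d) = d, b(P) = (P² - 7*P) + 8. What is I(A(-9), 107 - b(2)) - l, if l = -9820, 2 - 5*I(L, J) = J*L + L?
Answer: 50092/5 ≈ 10018.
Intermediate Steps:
b(P) = 8 + P² - 7*P
I(L, J) = ⅖ - L/5 - J*L/5 (I(L, J) = ⅖ - (J*L + L)/5 = ⅖ - (L + J*L)/5 = ⅖ + (-L/5 - J*L/5) = ⅖ - L/5 - J*L/5)
I(A(-9), 107 - b(2)) - l = (⅖ - ⅕*(-9) - ⅕*(107 - (8 + 2² - 7*2))*(-9)) - 1*(-9820) = (⅖ + 9/5 - ⅕*(107 - (8 + 4 - 14))*(-9)) + 9820 = (⅖ + 9/5 - ⅕*(107 - 1*(-2))*(-9)) + 9820 = (⅖ + 9/5 - ⅕*(107 + 2)*(-9)) + 9820 = (⅖ + 9/5 - ⅕*109*(-9)) + 9820 = (⅖ + 9/5 + 981/5) + 9820 = 992/5 + 9820 = 50092/5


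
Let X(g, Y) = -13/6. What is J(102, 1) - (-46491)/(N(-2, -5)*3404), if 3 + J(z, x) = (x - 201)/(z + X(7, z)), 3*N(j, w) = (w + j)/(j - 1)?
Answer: 179220465/14272972 ≈ 12.557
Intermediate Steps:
X(g, Y) = -13/6 (X(g, Y) = -13*1/6 = -13/6)
N(j, w) = (j + w)/(3*(-1 + j)) (N(j, w) = ((w + j)/(j - 1))/3 = ((j + w)/(-1 + j))/3 = (j + w)/(3*(-1 + j)))
J(z, x) = -3 + (-201 + x)/(-13/6 + z) (J(z, x) = -3 + (x - 201)/(z - 13/6) = -3 + (-201 + x)/(-13/6 + z))
J(102, 1) - (-46491)/(N(-2, -5)*3404) = 3*(-389 - 6*102 + 2*1)/(-13 + 6*102) - (-46491)/(((-2 - 5)/(3*(-1 - 2)))*3404) = 3*(-389 - 612 + 2)/(-13 + 612) - (-46491)/(((1/3)*(-7)/(-3))*3404) = 3*(-999)/599 - (-46491)/(((1/3)*(-1/3)*(-7))*3404) = 3*(1/599)*(-999) - (-46491)/((7/9)*3404) = -2997/599 - (-46491)/23828/9 = -2997/599 - (-46491)*9/23828 = -2997/599 - 1*(-418419/23828) = -2997/599 + 418419/23828 = 179220465/14272972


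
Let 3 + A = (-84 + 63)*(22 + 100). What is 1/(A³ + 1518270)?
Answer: -1/16874193855 ≈ -5.9262e-11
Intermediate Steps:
A = -2565 (A = -3 + (-84 + 63)*(22 + 100) = -3 - 21*122 = -3 - 2562 = -2565)
1/(A³ + 1518270) = 1/((-2565)³ + 1518270) = 1/(-16875712125 + 1518270) = 1/(-16874193855) = -1/16874193855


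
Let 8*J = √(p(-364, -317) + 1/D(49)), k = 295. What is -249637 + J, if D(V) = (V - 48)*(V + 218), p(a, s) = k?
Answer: -249637 + √21030522/2136 ≈ -2.4963e+5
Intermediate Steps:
p(a, s) = 295
D(V) = (-48 + V)*(218 + V)
J = √21030522/2136 (J = √(295 + 1/(-10464 + 49² + 170*49))/8 = √(295 + 1/(-10464 + 2401 + 8330))/8 = √(295 + 1/267)/8 = √(78766/267)/8 = (√21030522/267)/8 = √21030522/2136 ≈ 2.1470)
-249637 + J = -249637 + √21030522/2136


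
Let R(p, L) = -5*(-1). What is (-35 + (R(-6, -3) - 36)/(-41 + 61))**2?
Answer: 534361/400 ≈ 1335.9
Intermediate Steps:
R(p, L) = 5
(-35 + (R(-6, -3) - 36)/(-41 + 61))**2 = (-35 + (5 - 36)/(-41 + 61))**2 = (-35 - 31/20)**2 = (-731/20)**2 = 534361/400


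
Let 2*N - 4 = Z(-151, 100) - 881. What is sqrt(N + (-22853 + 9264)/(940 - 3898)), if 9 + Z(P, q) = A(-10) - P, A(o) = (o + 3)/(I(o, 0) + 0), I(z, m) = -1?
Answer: I*sqrt(3144717834)/2958 ≈ 18.958*I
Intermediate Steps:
A(o) = -3 - o (A(o) = (o + 3)/(-1 + 0) = (3 + o)/(-1) = (3 + o)*(-1) = -3 - o)
Z(P, q) = -2 - P (Z(P, q) = -9 + ((-3 - 1*(-10)) - P) = -9 + ((-3 + 10) - P) = -9 + (7 - P) = -2 - P)
N = -364 (N = 2 + ((-2 - 1*(-151)) - 881)/2 = 2 + ((-2 + 151) - 881)/2 = 2 + (149 - 881)/2 = 2 + (1/2)*(-732) = 2 - 366 = -364)
sqrt(N + (-22853 + 9264)/(940 - 3898)) = sqrt(-364 + (-22853 + 9264)/(940 - 3898)) = sqrt(-364 - 13589/(-2958)) = sqrt(-364 - 13589*(-1/2958)) = sqrt(-364 + 13589/2958) = sqrt(-1063123/2958) = I*sqrt(3144717834)/2958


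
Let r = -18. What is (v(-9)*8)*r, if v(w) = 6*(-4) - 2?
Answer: 3744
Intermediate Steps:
v(w) = -26 (v(w) = -24 - 2 = -26)
(v(-9)*8)*r = -26*8*(-18) = -208*(-18) = 3744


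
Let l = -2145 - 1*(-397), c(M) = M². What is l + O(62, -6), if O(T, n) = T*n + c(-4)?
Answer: -2104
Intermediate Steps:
O(T, n) = 16 + T*n (O(T, n) = T*n + (-4)² = T*n + 16 = 16 + T*n)
l = -1748 (l = -2145 + 397 = -1748)
l + O(62, -6) = -1748 + (16 + 62*(-6)) = -1748 + (16 - 372) = -1748 - 356 = -2104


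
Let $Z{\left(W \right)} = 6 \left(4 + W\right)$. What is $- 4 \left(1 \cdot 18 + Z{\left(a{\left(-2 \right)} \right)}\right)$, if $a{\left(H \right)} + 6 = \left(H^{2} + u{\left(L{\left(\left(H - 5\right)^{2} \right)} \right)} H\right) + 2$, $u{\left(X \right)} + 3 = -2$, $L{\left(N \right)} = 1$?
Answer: $-408$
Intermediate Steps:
$u{\left(X \right)} = -5$ ($u{\left(X \right)} = -3 - 2 = -5$)
$a{\left(H \right)} = -4 + H^{2} - 5 H$ ($a{\left(H \right)} = -6 + \left(\left(H^{2} - 5 H\right) + 2\right) = -6 + \left(2 + H^{2} - 5 H\right) = -4 + H^{2} - 5 H$)
$Z{\left(W \right)} = 24 + 6 W$
$- 4 \left(1 \cdot 18 + Z{\left(a{\left(-2 \right)} \right)}\right) = - 4 \left(1 \cdot 18 + \left(24 + 6 \left(-4 + \left(-2\right)^{2} - -10\right)\right)\right) = - 4 \left(18 + \left(24 + 6 \left(-4 + 4 + 10\right)\right)\right) = - 4 \left(18 + \left(24 + 6 \cdot 10\right)\right) = - 4 \left(18 + \left(24 + 60\right)\right) = - 4 \left(18 + 84\right) = \left(-4\right) 102 = -408$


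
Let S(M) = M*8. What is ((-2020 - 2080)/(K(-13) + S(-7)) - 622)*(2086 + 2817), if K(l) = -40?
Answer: -68166409/24 ≈ -2.8403e+6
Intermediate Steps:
S(M) = 8*M
((-2020 - 2080)/(K(-13) + S(-7)) - 622)*(2086 + 2817) = ((-2020 - 2080)/(-40 + 8*(-7)) - 622)*(2086 + 2817) = (-4100/(-40 - 56) - 622)*4903 = (-4100/(-96) - 622)*4903 = (-4100*(-1/96) - 622)*4903 = (1025/24 - 622)*4903 = -13903/24*4903 = -68166409/24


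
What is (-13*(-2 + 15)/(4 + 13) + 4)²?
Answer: 10201/289 ≈ 35.298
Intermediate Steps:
(-13*(-2 + 15)/(4 + 13) + 4)² = (-169/17 + 4)² = (-101/17)² = 10201/289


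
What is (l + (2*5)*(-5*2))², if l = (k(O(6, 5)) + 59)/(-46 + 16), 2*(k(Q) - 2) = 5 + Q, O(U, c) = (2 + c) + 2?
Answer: 2353156/225 ≈ 10458.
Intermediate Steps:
O(U, c) = 4 + c
k(Q) = 9/2 + Q/2 (k(Q) = 2 + (5 + Q)/2 = 2 + (5/2 + Q/2) = 9/2 + Q/2)
l = -34/15 (l = ((9/2 + (4 + 5)/2) + 59)/(-46 + 16) = ((9/2 + (½)*9) + 59)/(-30) = ((9/2 + 9/2) + 59)*(-1/30) = (9 + 59)*(-1/30) = 68*(-1/30) = -34/15 ≈ -2.2667)
(l + (2*5)*(-5*2))² = (-34/15 + (2*5)*(-5*2))² = (-34/15 + 10*(-10))² = (-34/15 - 100)² = (-1534/15)² = 2353156/225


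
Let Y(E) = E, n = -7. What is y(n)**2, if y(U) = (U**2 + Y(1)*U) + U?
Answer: 1225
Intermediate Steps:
y(U) = U**2 + 2*U (y(U) = (U**2 + 1*U) + U = (U**2 + U) + U = (U + U**2) + U = U**2 + 2*U)
y(n)**2 = (-7*(2 - 7))**2 = (-7*(-5))**2 = 35**2 = 1225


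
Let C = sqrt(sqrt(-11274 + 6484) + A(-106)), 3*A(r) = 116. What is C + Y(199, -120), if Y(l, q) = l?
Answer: 199 + sqrt(348 + 9*I*sqrt(4790))/3 ≈ 206.68 + 4.5062*I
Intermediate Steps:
A(r) = 116/3 (A(r) = (1/3)*116 = 116/3)
C = sqrt(116/3 + I*sqrt(4790)) (C = sqrt(sqrt(-11274 + 6484) + 116/3) = sqrt(sqrt(-4790) + 116/3) = sqrt(I*sqrt(4790) + 116/3) = sqrt(116/3 + I*sqrt(4790)) ≈ 7.6794 + 4.5062*I)
C + Y(199, -120) = sqrt(348 + 9*I*sqrt(4790))/3 + 199 = 199 + sqrt(348 + 9*I*sqrt(4790))/3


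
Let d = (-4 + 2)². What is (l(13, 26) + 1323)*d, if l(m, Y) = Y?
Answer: 5396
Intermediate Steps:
d = 4 (d = (-2)² = 4)
(l(13, 26) + 1323)*d = (26 + 1323)*4 = 1349*4 = 5396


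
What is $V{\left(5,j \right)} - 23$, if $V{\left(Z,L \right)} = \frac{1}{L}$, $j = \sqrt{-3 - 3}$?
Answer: $-23 - \frac{i \sqrt{6}}{6} \approx -23.0 - 0.40825 i$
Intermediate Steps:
$j = i \sqrt{6}$ ($j = \sqrt{-6} = i \sqrt{6} \approx 2.4495 i$)
$V{\left(5,j \right)} - 23 = \frac{1}{i \sqrt{6}} - 23 = - \frac{i \sqrt{6}}{6} - 23 = -23 - \frac{i \sqrt{6}}{6}$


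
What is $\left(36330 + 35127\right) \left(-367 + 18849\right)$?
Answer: $1320668274$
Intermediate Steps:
$\left(36330 + 35127\right) \left(-367 + 18849\right) = 71457 \cdot 18482 = 1320668274$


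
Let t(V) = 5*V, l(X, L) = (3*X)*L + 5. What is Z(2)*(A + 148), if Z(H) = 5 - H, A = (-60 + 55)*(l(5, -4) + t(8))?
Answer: 669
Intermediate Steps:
l(X, L) = 5 + 3*L*X (l(X, L) = 3*L*X + 5 = 5 + 3*L*X)
A = 75 (A = (-60 + 55)*((5 + 3*(-4)*5) + 5*8) = -5*((5 - 60) + 40) = -5*(-55 + 40) = -5*(-15) = 75)
Z(2)*(A + 148) = (5 - 1*2)*(75 + 148) = (5 - 2)*223 = 3*223 = 669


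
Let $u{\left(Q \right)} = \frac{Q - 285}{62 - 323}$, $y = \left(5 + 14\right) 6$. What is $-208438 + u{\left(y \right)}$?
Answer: $- \frac{6044683}{29} \approx -2.0844 \cdot 10^{5}$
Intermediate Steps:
$y = 114$ ($y = 19 \cdot 6 = 114$)
$u{\left(Q \right)} = \frac{95}{87} - \frac{Q}{261}$ ($u{\left(Q \right)} = \frac{-285 + Q}{-261} = \left(-285 + Q\right) \left(- \frac{1}{261}\right) = \frac{95}{87} - \frac{Q}{261}$)
$-208438 + u{\left(y \right)} = -208438 + \left(\frac{95}{87} - \frac{38}{87}\right) = -208438 + \frac{19}{29} = - \frac{6044683}{29}$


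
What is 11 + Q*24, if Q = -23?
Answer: -541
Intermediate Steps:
11 + Q*24 = 11 - 23*24 = 11 - 552 = -541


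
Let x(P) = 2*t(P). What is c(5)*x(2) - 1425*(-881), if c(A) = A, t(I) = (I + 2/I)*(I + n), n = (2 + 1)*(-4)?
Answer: 1255125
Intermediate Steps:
n = -12 (n = 3*(-4) = -12)
t(I) = (-12 + I)*(I + 2/I) (t(I) = (I + 2/I)*(I - 12) = (I + 2/I)*(-12 + I) = (-12 + I)*(I + 2/I))
x(P) = 4 - 48/P - 24*P + 2*P**2 (x(P) = 2*(2 + P**2 - 24/P - 12*P) = 4 - 48/P - 24*P + 2*P**2)
c(5)*x(2) - 1425*(-881) = 5*(4 - 48/2 - 24*2 + 2*2**2) - 1425*(-881) = 5*(4 - 48*1/2 - 48 + 2*4) + 1255425 = 5*(4 - 24 - 48 + 8) + 1255425 = 5*(-60) + 1255425 = -300 + 1255425 = 1255125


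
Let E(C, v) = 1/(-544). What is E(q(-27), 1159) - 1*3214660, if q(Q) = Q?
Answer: -1748775041/544 ≈ -3.2147e+6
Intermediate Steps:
E(C, v) = -1/544
E(q(-27), 1159) - 1*3214660 = -1/544 - 1*3214660 = -1/544 - 3214660 = -1748775041/544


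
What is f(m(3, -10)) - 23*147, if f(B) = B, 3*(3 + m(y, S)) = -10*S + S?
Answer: -3354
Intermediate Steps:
m(y, S) = -3 - 3*S (m(y, S) = -3 + (-10*S + S)/3 = -3 + (-9*S)/3 = -3 - 3*S)
f(m(3, -10)) - 23*147 = (-3 - 3*(-10)) - 23*147 = (-3 + 30) - 3381 = 27 - 3381 = -3354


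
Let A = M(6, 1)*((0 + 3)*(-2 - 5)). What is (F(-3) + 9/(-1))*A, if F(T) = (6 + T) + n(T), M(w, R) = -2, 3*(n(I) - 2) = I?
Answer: -210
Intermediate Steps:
n(I) = 2 + I/3
A = 42 (A = -2*(0 + 3)*(-2 - 5) = -6*(-7) = -2*(-21) = 42)
F(T) = 8 + 4*T/3 (F(T) = (6 + T) + (2 + T/3) = 8 + 4*T/3)
(F(-3) + 9/(-1))*A = ((8 + (4/3)*(-3)) + 9/(-1))*42 = ((8 - 4) + 9*(-1))*42 = (4 - 9)*42 = -5*42 = -210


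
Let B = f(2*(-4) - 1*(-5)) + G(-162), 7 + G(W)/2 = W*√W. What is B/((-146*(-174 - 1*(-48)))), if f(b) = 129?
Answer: 115/18396 - 81*I*√2/511 ≈ 0.0062514 - 0.22417*I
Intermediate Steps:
G(W) = -14 + 2*W^(3/2) (G(W) = -14 + 2*(W*√W) = -14 + 2*W^(3/2))
B = 115 - 2916*I*√2 (B = 129 + (-14 + 2*(-162)^(3/2)) = 129 + (-14 + 2*(-1458*I*√2)) = 129 + (-14 - 2916*I*√2) = 115 - 2916*I*√2 ≈ 115.0 - 4123.8*I)
B/((-146*(-174 - 1*(-48)))) = (115 - 2916*I*√2)/((-146*(-174 - 1*(-48)))) = (115 - 2916*I*√2)/((-146*(-174 + 48))) = (115 - 2916*I*√2)/((-146*(-126))) = (115 - 2916*I*√2)/18396 = (115 - 2916*I*√2)*(1/18396) = 115/18396 - 81*I*√2/511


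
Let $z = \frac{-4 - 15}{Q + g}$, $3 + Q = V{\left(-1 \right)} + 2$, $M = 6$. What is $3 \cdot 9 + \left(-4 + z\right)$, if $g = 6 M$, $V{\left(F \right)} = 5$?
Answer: $\frac{901}{40} \approx 22.525$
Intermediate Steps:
$g = 36$ ($g = 6 \cdot 6 = 36$)
$Q = 4$ ($Q = -3 + \left(5 + 2\right) = -3 + 7 = 4$)
$z = - \frac{19}{40}$ ($z = \frac{-4 - 15}{4 + 36} = \frac{-4 - 15}{40} = \left(-19\right) \frac{1}{40} = - \frac{19}{40} \approx -0.475$)
$3 \cdot 9 + \left(-4 + z\right) = 3 \cdot 9 - \frac{179}{40} = 27 - \frac{179}{40} = \frac{901}{40}$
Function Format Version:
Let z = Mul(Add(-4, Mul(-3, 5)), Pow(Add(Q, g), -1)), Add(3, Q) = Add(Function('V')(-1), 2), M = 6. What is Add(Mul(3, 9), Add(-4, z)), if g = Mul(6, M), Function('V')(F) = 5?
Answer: Rational(901, 40) ≈ 22.525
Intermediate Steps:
g = 36 (g = Mul(6, 6) = 36)
Q = 4 (Q = Add(-3, Add(5, 2)) = Add(-3, 7) = 4)
z = Rational(-19, 40) (z = Mul(Add(-4, Mul(-3, 5)), Pow(Add(4, 36), -1)) = Mul(Add(-4, -15), Pow(40, -1)) = Mul(-19, Rational(1, 40)) = Rational(-19, 40) ≈ -0.47500)
Add(Mul(3, 9), Add(-4, z)) = Add(Mul(3, 9), Add(-4, Rational(-19, 40))) = Add(27, Rational(-179, 40)) = Rational(901, 40)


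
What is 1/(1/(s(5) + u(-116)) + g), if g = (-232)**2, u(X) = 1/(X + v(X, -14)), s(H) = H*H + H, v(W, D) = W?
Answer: 6959/374561448 ≈ 1.8579e-5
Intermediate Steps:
s(H) = H + H**2 (s(H) = H**2 + H = H + H**2)
u(X) = 1/(2*X) (u(X) = 1/(X + X) = 1/(2*X))
g = 53824
1/(1/(s(5) + u(-116)) + g) = 1/(1/(5*(1 + 5) + (1/2)/(-116)) + 53824) = 1/(1/(5*6 + (1/2)*(-1/116)) + 53824) = 1/(1/(30 - 1/232) + 53824) = 1/(1/(6959/232) + 53824) = 1/(232/6959 + 53824) = 1/(374561448/6959) = 6959/374561448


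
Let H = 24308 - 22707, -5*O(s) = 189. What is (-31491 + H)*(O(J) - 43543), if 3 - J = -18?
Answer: 1302630112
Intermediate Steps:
J = 21 (J = 3 - 1*(-18) = 3 + 18 = 21)
O(s) = -189/5 (O(s) = -⅕*189 = -189/5)
H = 1601
(-31491 + H)*(O(J) - 43543) = (-31491 + 1601)*(-189/5 - 43543) = -29890*(-217904/5) = 1302630112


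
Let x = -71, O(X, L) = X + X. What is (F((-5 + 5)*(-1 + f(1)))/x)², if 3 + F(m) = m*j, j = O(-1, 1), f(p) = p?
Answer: 9/5041 ≈ 0.0017854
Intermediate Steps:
O(X, L) = 2*X
j = -2 (j = 2*(-1) = -2)
F(m) = -3 - 2*m (F(m) = -3 + m*(-2) = -3 - 2*m)
(F((-5 + 5)*(-1 + f(1)))/x)² = ((-3 - 2*(-5 + 5)*(-1 + 1))/(-71))² = ((-3 - 0*0)*(-1/71))² = ((-3 - 2*0)*(-1/71))² = ((-3 + 0)*(-1/71))² = (-3*(-1/71))² = (3/71)² = 9/5041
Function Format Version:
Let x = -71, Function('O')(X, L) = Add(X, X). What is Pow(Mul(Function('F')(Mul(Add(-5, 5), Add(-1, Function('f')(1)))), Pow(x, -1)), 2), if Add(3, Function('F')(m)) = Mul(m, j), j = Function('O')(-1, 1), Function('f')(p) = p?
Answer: Rational(9, 5041) ≈ 0.0017854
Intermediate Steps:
Function('O')(X, L) = Mul(2, X)
j = -2 (j = Mul(2, -1) = -2)
Function('F')(m) = Add(-3, Mul(-2, m)) (Function('F')(m) = Add(-3, Mul(m, -2)) = Add(-3, Mul(-2, m)))
Pow(Mul(Function('F')(Mul(Add(-5, 5), Add(-1, Function('f')(1)))), Pow(x, -1)), 2) = Pow(Mul(Add(-3, Mul(-2, Mul(Add(-5, 5), Add(-1, 1)))), Pow(-71, -1)), 2) = Pow(Mul(Add(-3, Mul(-2, Mul(0, 0))), Rational(-1, 71)), 2) = Pow(Mul(Add(-3, Mul(-2, 0)), Rational(-1, 71)), 2) = Pow(Mul(Add(-3, 0), Rational(-1, 71)), 2) = Pow(Mul(-3, Rational(-1, 71)), 2) = Pow(Rational(3, 71), 2) = Rational(9, 5041)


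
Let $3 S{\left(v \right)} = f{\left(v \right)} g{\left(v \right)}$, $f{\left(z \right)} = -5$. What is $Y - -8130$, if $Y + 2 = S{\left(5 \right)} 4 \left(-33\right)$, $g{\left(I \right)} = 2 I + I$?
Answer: $11428$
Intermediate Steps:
$g{\left(I \right)} = 3 I$
$S{\left(v \right)} = - 5 v$ ($S{\left(v \right)} = \frac{\left(-5\right) 3 v}{3} = \frac{\left(-15\right) v}{3} = - 5 v$)
$Y = 3298$ ($Y = -2 + \left(-5\right) 5 \cdot 4 \left(-33\right) = -2 + \left(-25\right) 4 \left(-33\right) = -2 - -3300 = -2 + 3300 = 3298$)
$Y - -8130 = 3298 - -8130 = 3298 + 8130 = 11428$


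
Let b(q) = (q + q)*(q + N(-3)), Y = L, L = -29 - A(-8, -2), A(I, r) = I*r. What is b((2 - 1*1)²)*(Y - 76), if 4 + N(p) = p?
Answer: 1452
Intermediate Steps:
N(p) = -4 + p
L = -45 (L = -29 - (-8)*(-2) = -29 - 1*16 = -29 - 16 = -45)
Y = -45
b(q) = 2*q*(-7 + q) (b(q) = (q + q)*(q + (-4 - 3)) = (2*q)*(q - 7) = (2*q)*(-7 + q) = 2*q*(-7 + q))
b((2 - 1*1)²)*(Y - 76) = (2*(2 - 1*1)²*(-7 + (2 - 1*1)²))*(-45 - 76) = (2*(2 - 1)²*(-7 + (2 - 1)²))*(-121) = (2*1²*(-7 + 1²))*(-121) = (2*1*(-7 + 1))*(-121) = (2*1*(-6))*(-121) = -12*(-121) = 1452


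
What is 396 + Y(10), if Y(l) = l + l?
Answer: 416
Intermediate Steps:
Y(l) = 2*l
396 + Y(10) = 396 + 2*10 = 396 + 20 = 416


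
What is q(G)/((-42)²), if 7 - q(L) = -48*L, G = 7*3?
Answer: 145/252 ≈ 0.57540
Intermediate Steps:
G = 21
q(L) = 7 + 48*L (q(L) = 7 - (-48)*L = 7 + 48*L)
q(G)/((-42)²) = (7 + 48*21)/((-42)²) = (7 + 1008)/1764 = 1015*(1/1764) = 145/252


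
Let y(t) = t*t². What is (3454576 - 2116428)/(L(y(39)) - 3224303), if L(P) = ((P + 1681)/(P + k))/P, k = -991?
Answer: -289371045218346/697247187310781 ≈ -0.41502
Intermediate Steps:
y(t) = t³
L(P) = (1681 + P)/(P*(-991 + P)) (L(P) = ((P + 1681)/(P - 991))/P = ((1681 + P)/(-991 + P))/P = (1681 + P)/(P*(-991 + P)))
(3454576 - 2116428)/(L(y(39)) - 3224303) = (3454576 - 2116428)/((1681 + 39³)/((39³)*(-991 + 39³)) - 3224303) = 1338148/((1681 + 59319)/(59319*(-991 + 59319)) - 3224303) = 1338148/((1/59319)*61000/58328 - 3224303) = 1338148/((1/59319)*(1/58328)*61000 - 3224303) = 1338148/(7625/432494829 - 3224303) = 1338148/(-1394494374621562/432494829) = 1338148*(-432494829/1394494374621562) = -289371045218346/697247187310781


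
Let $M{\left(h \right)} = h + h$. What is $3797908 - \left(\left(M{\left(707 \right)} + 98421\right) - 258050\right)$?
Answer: $3956123$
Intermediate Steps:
$M{\left(h \right)} = 2 h$
$3797908 - \left(\left(M{\left(707 \right)} + 98421\right) - 258050\right) = 3797908 - \left(\left(2 \cdot 707 + 98421\right) - 258050\right) = 3797908 - \left(\left(1414 + 98421\right) - 258050\right) = 3797908 - \left(99835 - 258050\right) = 3797908 - -158215 = 3797908 + 158215 = 3956123$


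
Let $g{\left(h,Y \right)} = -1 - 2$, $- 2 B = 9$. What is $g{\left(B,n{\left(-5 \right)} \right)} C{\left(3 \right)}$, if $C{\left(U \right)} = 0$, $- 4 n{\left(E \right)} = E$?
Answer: $0$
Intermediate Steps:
$B = - \frac{9}{2}$ ($B = \left(- \frac{1}{2}\right) 9 = - \frac{9}{2} \approx -4.5$)
$n{\left(E \right)} = - \frac{E}{4}$
$g{\left(h,Y \right)} = -3$
$g{\left(B,n{\left(-5 \right)} \right)} C{\left(3 \right)} = \left(-3\right) 0 = 0$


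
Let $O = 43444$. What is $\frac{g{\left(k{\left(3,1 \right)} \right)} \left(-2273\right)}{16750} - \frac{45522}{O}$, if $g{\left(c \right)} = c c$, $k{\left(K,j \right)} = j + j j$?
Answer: $- \frac{289371587}{181921750} \approx -1.5906$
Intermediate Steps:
$k{\left(K,j \right)} = j + j^{2}$
$g{\left(c \right)} = c^{2}$
$\frac{g{\left(k{\left(3,1 \right)} \right)} \left(-2273\right)}{16750} - \frac{45522}{O} = \frac{\left(1 \left(1 + 1\right)\right)^{2} \left(-2273\right)}{16750} - \frac{45522}{43444} = \left(1 \cdot 2\right)^{2} \left(-2273\right) \frac{1}{16750} - \frac{22761}{21722} = 2^{2} \left(-2273\right) \frac{1}{16750} - \frac{22761}{21722} = 4 \left(-2273\right) \frac{1}{16750} - \frac{22761}{21722} = \left(-9092\right) \frac{1}{16750} - \frac{22761}{21722} = - \frac{4546}{8375} - \frac{22761}{21722} = - \frac{289371587}{181921750}$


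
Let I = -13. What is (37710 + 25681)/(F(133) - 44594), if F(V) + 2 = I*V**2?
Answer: -63391/274553 ≈ -0.23089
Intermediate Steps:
F(V) = -2 - 13*V**2
(37710 + 25681)/(F(133) - 44594) = (37710 + 25681)/((-2 - 13*133**2) - 44594) = 63391/((-2 - 13*17689) - 44594) = 63391/((-2 - 229957) - 44594) = 63391/(-229959 - 44594) = 63391/(-274553) = 63391*(-1/274553) = -63391/274553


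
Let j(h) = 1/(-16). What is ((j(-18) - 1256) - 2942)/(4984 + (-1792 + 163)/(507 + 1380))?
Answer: -42249301/50150288 ≈ -0.84245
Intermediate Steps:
j(h) = -1/16
((j(-18) - 1256) - 2942)/(4984 + (-1792 + 163)/(507 + 1380)) = ((-1/16 - 1256) - 2942)/(4984 + (-1792 + 163)/(507 + 1380)) = (-20097/16 - 2942)/(4984 - 1629/1887) = -67169/(16*(4984 - 1629*1/1887)) = -67169/(16*(4984 - 543/629)) = -67169/(16*3134393/629) = -67169/16*629/3134393 = -42249301/50150288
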